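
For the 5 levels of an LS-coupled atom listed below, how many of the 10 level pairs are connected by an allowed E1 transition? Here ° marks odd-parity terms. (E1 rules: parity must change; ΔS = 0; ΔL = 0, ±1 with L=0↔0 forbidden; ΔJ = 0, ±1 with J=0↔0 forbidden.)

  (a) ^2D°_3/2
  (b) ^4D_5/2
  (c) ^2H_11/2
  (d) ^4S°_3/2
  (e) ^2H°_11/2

(a)–(b): forbidden (ΔS).
(a)–(c): forbidden (ΔL, ΔJ).
(a)–(d): forbidden (parity, ΔS, ΔL).
(a)–(e): forbidden (parity, ΔL, ΔJ).
(b)–(c): forbidden (parity, ΔS, ΔL, ΔJ).
(b)–(d): forbidden (ΔL).
(b)–(e): forbidden (ΔS, ΔL, ΔJ).
(c)–(d): forbidden (ΔS, ΔL, ΔJ).
(c)–(e): allowed.
(d)–(e): forbidden (parity, ΔS, ΔL, ΔJ).
Allowed pairs: 1 of 10.

1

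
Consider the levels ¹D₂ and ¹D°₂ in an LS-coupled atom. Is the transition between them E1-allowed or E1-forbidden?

allowed

Parity must change: even → odd — ✓.
ΔS = 0: S: 0 → 0 — ✓.
ΔL = 0, ±1 (not L=0↔0): L: 2 → 2, ΔL = +0 — ✓.
ΔJ = 0, ±1 (not J=0↔0): J: 2 → 2, ΔJ = +0 — ✓.
All four E1 rules are satisfied.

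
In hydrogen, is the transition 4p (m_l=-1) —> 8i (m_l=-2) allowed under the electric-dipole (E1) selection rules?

forbidden

l: 1 → 6 (Δl = +5). Δl = ±1 ✗.
m_l: -1 → -2 (Δm_l = -1). |Δm_l| ≤ 1 ✓.
The transition is electric-dipole forbidden.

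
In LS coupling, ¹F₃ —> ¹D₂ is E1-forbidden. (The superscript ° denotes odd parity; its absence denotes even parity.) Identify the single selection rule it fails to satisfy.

Parity must change: even → even — fails.
ΔS = 0: S: 0 → 0 — passes.
ΔL = 0, ±1 (not L=0↔0): L: 3 → 2, ΔL = -1 — passes.
ΔJ = 0, ±1 (not J=0↔0): J: 3 → 2, ΔJ = -1 — passes.

parity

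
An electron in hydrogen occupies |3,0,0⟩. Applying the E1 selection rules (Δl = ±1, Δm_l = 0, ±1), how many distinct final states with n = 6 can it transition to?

3

E1 requires Δl = ±1, so l_f ∈ {-1, 1}; with 0 ≤ l_f ≤ n_f−1 = 5, the allowed l_f values are {1}.
For l_f = 1: m_f ∈ {m_i−1, m_i, m_i+1} ∩ [−1, 1] = {-1, 0, 1} → 3 states.
Total: 3.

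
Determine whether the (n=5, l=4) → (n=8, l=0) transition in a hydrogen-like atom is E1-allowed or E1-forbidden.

Initial l = 4, final l = 0, so Δl = -4. E1 requires Δl = ±1: fails.
The transition is electric-dipole forbidden.

forbidden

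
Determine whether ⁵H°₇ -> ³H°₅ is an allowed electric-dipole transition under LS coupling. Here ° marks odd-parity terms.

ΔL = 0, ±1 (not L=0↔0): L: 5 → 5, ΔL = +0 — satisfied.
ΔS = 0: S: 2 → 1 — violated.
Parity must change: odd → odd — violated.
ΔJ = 0, ±1 (not J=0↔0): J: 7 → 5, ΔJ = -2 — violated.
Rule(s) violated: parity, ΔS, ΔJ.

forbidden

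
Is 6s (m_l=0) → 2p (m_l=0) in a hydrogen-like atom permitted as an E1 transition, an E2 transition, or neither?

E1

Δl = 1 − 0 = +1; l_i + l_f = 1.
Δm_l = +0.
E1 (Δl = ±1, |Δm_l| ≤ 1): satisfied.
E2 (Δl = 0,±2, l_i+l_f ≥ 2, |Δm_l| ≤ 2): not satisfied.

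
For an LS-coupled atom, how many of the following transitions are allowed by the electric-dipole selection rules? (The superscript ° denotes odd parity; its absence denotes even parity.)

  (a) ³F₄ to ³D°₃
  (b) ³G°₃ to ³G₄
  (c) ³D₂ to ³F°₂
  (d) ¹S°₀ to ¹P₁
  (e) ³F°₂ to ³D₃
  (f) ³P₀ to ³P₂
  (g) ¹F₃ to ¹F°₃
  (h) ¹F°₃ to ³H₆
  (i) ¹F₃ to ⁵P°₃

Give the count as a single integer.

6

(a) allowed
(b) allowed
(c) allowed
(d) allowed
(e) allowed
(f) forbidden (parity, ΔJ fail)
(g) allowed
(h) forbidden (ΔS, ΔL, ΔJ fail)
(i) forbidden (ΔS, ΔL fail)
Total allowed: 6 of 9.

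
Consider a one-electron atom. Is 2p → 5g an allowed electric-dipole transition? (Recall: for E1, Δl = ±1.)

Initial l = 1, final l = 4, so Δl = +3. E1 requires Δl = ±1: ✗.
The transition is electric-dipole forbidden.

forbidden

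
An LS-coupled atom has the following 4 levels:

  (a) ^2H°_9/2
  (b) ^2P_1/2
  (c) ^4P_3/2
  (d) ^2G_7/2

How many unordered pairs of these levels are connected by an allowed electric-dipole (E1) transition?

1

(a)–(b): forbidden (ΔL, ΔJ).
(a)–(c): forbidden (ΔS, ΔL, ΔJ).
(a)–(d): allowed.
(b)–(c): forbidden (parity, ΔS).
(b)–(d): forbidden (parity, ΔL, ΔJ).
(c)–(d): forbidden (parity, ΔS, ΔL, ΔJ).
Allowed pairs: 1 of 6.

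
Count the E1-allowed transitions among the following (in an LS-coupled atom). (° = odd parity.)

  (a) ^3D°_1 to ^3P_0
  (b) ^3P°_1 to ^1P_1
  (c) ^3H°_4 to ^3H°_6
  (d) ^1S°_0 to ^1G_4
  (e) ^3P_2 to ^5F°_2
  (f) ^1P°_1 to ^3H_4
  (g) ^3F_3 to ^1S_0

1

(a) allowed
(b) forbidden (ΔS fails)
(c) forbidden (parity, ΔJ fail)
(d) forbidden (ΔL, ΔJ fail)
(e) forbidden (ΔS, ΔL fail)
(f) forbidden (ΔS, ΔL, ΔJ fail)
(g) forbidden (parity, ΔS, ΔL, ΔJ fail)
Total allowed: 1 of 7.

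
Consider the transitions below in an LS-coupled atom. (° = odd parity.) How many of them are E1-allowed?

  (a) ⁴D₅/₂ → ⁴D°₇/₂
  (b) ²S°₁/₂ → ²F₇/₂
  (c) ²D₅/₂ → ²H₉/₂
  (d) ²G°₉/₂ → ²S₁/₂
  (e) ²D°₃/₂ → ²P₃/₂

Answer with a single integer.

(a) allowed
(b) forbidden (ΔL, ΔJ fail)
(c) forbidden (parity, ΔL, ΔJ fail)
(d) forbidden (ΔL, ΔJ fail)
(e) allowed
Total allowed: 2 of 5.

2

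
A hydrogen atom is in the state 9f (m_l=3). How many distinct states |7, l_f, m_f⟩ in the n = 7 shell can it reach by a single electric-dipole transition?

4

E1 requires Δl = ±1, so l_f ∈ {2, 4}; with 0 ≤ l_f ≤ n_f−1 = 6, the allowed l_f values are {2, 4}.
For l_f = 2: m_f ∈ {m_i−1, m_i, m_i+1} ∩ [−2, 2] = {2} → 1 state.
For l_f = 4: m_f ∈ {m_i−1, m_i, m_i+1} ∩ [−4, 4] = {2, 3, 4} → 3 states.
Total: 4.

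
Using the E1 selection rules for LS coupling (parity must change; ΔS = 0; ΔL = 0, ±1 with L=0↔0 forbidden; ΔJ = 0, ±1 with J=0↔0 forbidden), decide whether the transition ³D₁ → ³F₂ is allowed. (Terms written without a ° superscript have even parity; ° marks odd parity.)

Parity must change: even → even — fails.
ΔS = 0: S: 1 → 1 — ok.
ΔL = 0, ±1 (not L=0↔0): L: 2 → 3, ΔL = +1 — ok.
ΔJ = 0, ±1 (not J=0↔0): J: 1 → 2, ΔJ = +1 — ok.
Rule(s) violated: parity.

forbidden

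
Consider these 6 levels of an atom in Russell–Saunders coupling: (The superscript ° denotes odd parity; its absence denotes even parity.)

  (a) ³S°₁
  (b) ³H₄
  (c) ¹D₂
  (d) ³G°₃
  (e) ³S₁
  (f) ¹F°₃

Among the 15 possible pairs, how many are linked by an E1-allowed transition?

(a)–(b): forbidden (ΔL, ΔJ).
(a)–(c): forbidden (ΔS, ΔL).
(a)–(d): forbidden (parity, ΔL, ΔJ).
(a)–(e): forbidden (ΔL).
(a)–(f): forbidden (parity, ΔS, ΔL, ΔJ).
(b)–(c): forbidden (parity, ΔS, ΔL, ΔJ).
(b)–(d): allowed.
(b)–(e): forbidden (parity, ΔL, ΔJ).
(b)–(f): forbidden (ΔS, ΔL).
(c)–(d): forbidden (ΔS, ΔL).
(c)–(e): forbidden (parity, ΔS, ΔL).
(c)–(f): allowed.
(d)–(e): forbidden (ΔL, ΔJ).
(d)–(f): forbidden (parity, ΔS).
(e)–(f): forbidden (ΔS, ΔL, ΔJ).
Allowed pairs: 2 of 15.

2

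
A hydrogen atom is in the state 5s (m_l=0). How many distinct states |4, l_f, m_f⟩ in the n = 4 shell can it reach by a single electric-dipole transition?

3

E1 requires Δl = ±1, so l_f ∈ {-1, 1}; with 0 ≤ l_f ≤ n_f−1 = 3, the allowed l_f values are {1}.
For l_f = 1: m_f ∈ {m_i−1, m_i, m_i+1} ∩ [−1, 1] = {-1, 0, 1} → 3 states.
Total: 3.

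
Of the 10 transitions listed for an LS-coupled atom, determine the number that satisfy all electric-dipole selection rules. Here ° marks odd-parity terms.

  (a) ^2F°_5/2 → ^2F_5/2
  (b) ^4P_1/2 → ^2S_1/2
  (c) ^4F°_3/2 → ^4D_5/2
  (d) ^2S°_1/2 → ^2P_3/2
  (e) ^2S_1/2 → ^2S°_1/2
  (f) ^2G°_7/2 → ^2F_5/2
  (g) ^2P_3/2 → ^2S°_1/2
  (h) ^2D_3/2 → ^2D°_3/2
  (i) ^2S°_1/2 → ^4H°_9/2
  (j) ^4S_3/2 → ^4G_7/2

6

(a) allowed
(b) forbidden (parity, ΔS fail)
(c) allowed
(d) allowed
(e) forbidden (ΔL fails)
(f) allowed
(g) allowed
(h) allowed
(i) forbidden (parity, ΔS, ΔL, ΔJ fail)
(j) forbidden (parity, ΔL, ΔJ fail)
Total allowed: 6 of 10.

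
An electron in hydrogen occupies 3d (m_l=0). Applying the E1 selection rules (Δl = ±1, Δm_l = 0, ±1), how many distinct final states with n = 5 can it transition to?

E1 requires Δl = ±1, so l_f ∈ {1, 3}; with 0 ≤ l_f ≤ n_f−1 = 4, the allowed l_f values are {1, 3}.
For l_f = 1: m_f ∈ {m_i−1, m_i, m_i+1} ∩ [−1, 1] = {-1, 0, 1} → 3 states.
For l_f = 3: m_f ∈ {m_i−1, m_i, m_i+1} ∩ [−3, 3] = {-1, 0, 1} → 3 states.
Total: 6.

6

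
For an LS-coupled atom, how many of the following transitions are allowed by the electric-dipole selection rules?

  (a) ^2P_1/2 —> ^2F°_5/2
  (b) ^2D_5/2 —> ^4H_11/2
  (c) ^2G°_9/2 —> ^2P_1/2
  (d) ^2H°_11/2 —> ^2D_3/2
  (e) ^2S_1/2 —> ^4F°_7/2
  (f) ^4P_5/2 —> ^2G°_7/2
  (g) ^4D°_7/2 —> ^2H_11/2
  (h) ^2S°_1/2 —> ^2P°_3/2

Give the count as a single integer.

(a) forbidden (ΔL, ΔJ fail)
(b) forbidden (parity, ΔS, ΔL, ΔJ fail)
(c) forbidden (ΔL, ΔJ fail)
(d) forbidden (ΔL, ΔJ fail)
(e) forbidden (ΔS, ΔL, ΔJ fail)
(f) forbidden (ΔS, ΔL fail)
(g) forbidden (ΔS, ΔL, ΔJ fail)
(h) forbidden (parity fails)
Total allowed: 0 of 8.

0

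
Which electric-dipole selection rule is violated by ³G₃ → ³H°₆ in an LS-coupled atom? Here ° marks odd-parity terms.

Initial level: S=1, L=4, J=3, parity even. Final level: S=1, L=5, J=6, parity odd.
Parity must change: even → odd — satisfied.
ΔS = 0: S: 1 → 1 — satisfied.
ΔL = 0, ±1 (not L=0↔0): L: 4 → 5, ΔL = +1 — satisfied.
ΔJ = 0, ±1 (not J=0↔0): J: 3 → 6, ΔJ = +3 — violated.

the ΔJ = 0, ±1 rule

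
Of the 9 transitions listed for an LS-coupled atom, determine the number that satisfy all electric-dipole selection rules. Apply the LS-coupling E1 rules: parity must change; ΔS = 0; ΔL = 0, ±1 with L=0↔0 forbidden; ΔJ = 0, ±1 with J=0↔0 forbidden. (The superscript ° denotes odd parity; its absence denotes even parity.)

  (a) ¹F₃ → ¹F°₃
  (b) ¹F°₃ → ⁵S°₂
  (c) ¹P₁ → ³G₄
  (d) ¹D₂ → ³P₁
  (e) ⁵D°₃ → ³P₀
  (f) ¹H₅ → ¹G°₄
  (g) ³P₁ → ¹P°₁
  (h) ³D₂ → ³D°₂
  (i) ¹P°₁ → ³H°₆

3

(a) allowed
(b) forbidden (parity, ΔS, ΔL fail)
(c) forbidden (parity, ΔS, ΔL, ΔJ fail)
(d) forbidden (parity, ΔS fail)
(e) forbidden (ΔS, ΔJ fail)
(f) allowed
(g) forbidden (ΔS fails)
(h) allowed
(i) forbidden (parity, ΔS, ΔL, ΔJ fail)
Total allowed: 3 of 9.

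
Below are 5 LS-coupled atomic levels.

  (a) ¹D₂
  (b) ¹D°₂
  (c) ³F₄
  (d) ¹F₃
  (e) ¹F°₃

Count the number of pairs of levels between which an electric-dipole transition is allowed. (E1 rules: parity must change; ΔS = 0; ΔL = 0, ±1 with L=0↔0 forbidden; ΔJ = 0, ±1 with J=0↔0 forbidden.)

4

(a)–(b): allowed.
(a)–(c): forbidden (parity, ΔS, ΔJ).
(a)–(d): forbidden (parity).
(a)–(e): allowed.
(b)–(c): forbidden (ΔS, ΔJ).
(b)–(d): allowed.
(b)–(e): forbidden (parity).
(c)–(d): forbidden (parity, ΔS).
(c)–(e): forbidden (ΔS).
(d)–(e): allowed.
Allowed pairs: 4 of 10.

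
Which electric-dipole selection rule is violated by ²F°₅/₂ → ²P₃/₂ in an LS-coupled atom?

Reading off the term symbols: S 1/2→1/2, L 3→1, J 5/2→3/2, parity odd→even.
Parity must change: odd → even — ok.
ΔS = 0: S: 1/2 → 1/2 — ok.
ΔL = 0, ±1 (not L=0↔0): L: 3 → 1, ΔL = -2 — fails.
ΔJ = 0, ±1 (not J=0↔0): J: 5/2 → 3/2, ΔJ = -1 — ok.

the ΔL = 0, ±1 rule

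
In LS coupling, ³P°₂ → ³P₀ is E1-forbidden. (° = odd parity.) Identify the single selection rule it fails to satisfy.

Reading off the term symbols: S 1→1, L 1→1, J 2→0, parity odd→even.
Parity must change: odd → even — satisfied.
ΔS = 0: S: 1 → 1 — satisfied.
ΔL = 0, ±1 (not L=0↔0): L: 1 → 1, ΔL = +0 — satisfied.
ΔJ = 0, ±1 (not J=0↔0): J: 2 → 0, ΔJ = -2 — violated.

the ΔJ = 0, ±1 rule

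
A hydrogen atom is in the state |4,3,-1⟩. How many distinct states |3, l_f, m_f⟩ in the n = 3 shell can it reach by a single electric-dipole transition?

E1 requires Δl = ±1, so l_f ∈ {2, 4}; with 0 ≤ l_f ≤ n_f−1 = 2, the allowed l_f values are {2}.
For l_f = 2: m_f ∈ {m_i−1, m_i, m_i+1} ∩ [−2, 2] = {-2, -1, 0} → 3 states.
Total: 3.

3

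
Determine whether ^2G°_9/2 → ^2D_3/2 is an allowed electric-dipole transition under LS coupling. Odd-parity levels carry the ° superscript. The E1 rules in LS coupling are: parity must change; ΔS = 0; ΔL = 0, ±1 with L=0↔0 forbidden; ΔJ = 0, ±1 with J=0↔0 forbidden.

forbidden

Initial level: S=1/2, L=4, J=9/2, parity odd. Final level: S=1/2, L=2, J=3/2, parity even.
Parity must change: odd → even — satisfied.
ΔS = 0: S: 1/2 → 1/2 — satisfied.
ΔL = 0, ±1 (not L=0↔0): L: 4 → 2, ΔL = -2 — violated.
ΔJ = 0, ±1 (not J=0↔0): J: 9/2 → 3/2, ΔJ = -3 — violated.
Rule(s) violated: ΔL, ΔJ.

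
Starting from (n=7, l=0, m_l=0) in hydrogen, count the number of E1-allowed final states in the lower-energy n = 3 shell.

E1 requires Δl = ±1, so l_f ∈ {-1, 1}; with 0 ≤ l_f ≤ n_f−1 = 2, the allowed l_f values are {1}.
For l_f = 1: m_f ∈ {m_i−1, m_i, m_i+1} ∩ [−1, 1] = {-1, 0, 1} → 3 states.
Total: 3.

3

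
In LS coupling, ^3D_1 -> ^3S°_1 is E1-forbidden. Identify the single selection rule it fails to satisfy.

ΔL = 0, ±1 (not L=0↔0): L: 2 → 0, ΔL = -2 — fails.
ΔJ = 0, ±1 (not J=0↔0): J: 1 → 1, ΔJ = +0 — ok.
Parity must change: even → odd — ok.
ΔS = 0: S: 1 → 1 — ok.

the ΔL = 0, ±1 rule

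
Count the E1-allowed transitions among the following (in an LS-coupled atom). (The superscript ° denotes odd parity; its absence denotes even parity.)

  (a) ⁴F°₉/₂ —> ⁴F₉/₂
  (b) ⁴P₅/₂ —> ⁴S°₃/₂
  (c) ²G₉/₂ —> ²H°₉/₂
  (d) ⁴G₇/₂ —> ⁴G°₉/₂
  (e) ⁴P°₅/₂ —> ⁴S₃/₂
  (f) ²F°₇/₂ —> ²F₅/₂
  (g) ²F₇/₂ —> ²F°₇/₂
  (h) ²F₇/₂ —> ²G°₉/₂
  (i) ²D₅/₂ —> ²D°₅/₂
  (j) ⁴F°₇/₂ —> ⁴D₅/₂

10

(a) allowed
(b) allowed
(c) allowed
(d) allowed
(e) allowed
(f) allowed
(g) allowed
(h) allowed
(i) allowed
(j) allowed
Total allowed: 10 of 10.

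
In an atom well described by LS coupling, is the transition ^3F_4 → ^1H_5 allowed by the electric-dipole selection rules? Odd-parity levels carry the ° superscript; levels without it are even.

forbidden

Parity must change: even → even — ✗.
ΔS = 0: S: 1 → 0 — ✗.
ΔL = 0, ±1 (not L=0↔0): L: 3 → 5, ΔL = +2 — ✗.
ΔJ = 0, ±1 (not J=0↔0): J: 4 → 5, ΔJ = +1 — ✓.
Rule(s) violated: parity, ΔS, ΔL.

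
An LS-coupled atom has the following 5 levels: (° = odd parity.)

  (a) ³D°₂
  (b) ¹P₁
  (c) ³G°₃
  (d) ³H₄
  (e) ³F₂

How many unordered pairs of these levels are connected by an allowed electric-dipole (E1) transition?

3

(a)–(b): forbidden (ΔS).
(a)–(c): forbidden (parity, ΔL).
(a)–(d): forbidden (ΔL, ΔJ).
(a)–(e): allowed.
(b)–(c): forbidden (ΔS, ΔL, ΔJ).
(b)–(d): forbidden (parity, ΔS, ΔL, ΔJ).
(b)–(e): forbidden (parity, ΔS, ΔL).
(c)–(d): allowed.
(c)–(e): allowed.
(d)–(e): forbidden (parity, ΔL, ΔJ).
Allowed pairs: 3 of 10.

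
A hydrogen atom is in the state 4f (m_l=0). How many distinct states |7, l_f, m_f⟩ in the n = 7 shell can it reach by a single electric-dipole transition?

E1 requires Δl = ±1, so l_f ∈ {2, 4}; with 0 ≤ l_f ≤ n_f−1 = 6, the allowed l_f values are {2, 4}.
For l_f = 2: m_f ∈ {m_i−1, m_i, m_i+1} ∩ [−2, 2] = {-1, 0, 1} → 3 states.
For l_f = 4: m_f ∈ {m_i−1, m_i, m_i+1} ∩ [−4, 4] = {-1, 0, 1} → 3 states.
Total: 6.

6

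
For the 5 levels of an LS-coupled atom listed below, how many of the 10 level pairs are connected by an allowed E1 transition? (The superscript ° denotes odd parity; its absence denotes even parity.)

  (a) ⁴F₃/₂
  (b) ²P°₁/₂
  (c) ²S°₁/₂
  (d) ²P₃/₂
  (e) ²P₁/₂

4

(a)–(b): forbidden (ΔS, ΔL).
(a)–(c): forbidden (ΔS, ΔL).
(a)–(d): forbidden (parity, ΔS, ΔL).
(a)–(e): forbidden (parity, ΔS, ΔL).
(b)–(c): forbidden (parity).
(b)–(d): allowed.
(b)–(e): allowed.
(c)–(d): allowed.
(c)–(e): allowed.
(d)–(e): forbidden (parity).
Allowed pairs: 4 of 10.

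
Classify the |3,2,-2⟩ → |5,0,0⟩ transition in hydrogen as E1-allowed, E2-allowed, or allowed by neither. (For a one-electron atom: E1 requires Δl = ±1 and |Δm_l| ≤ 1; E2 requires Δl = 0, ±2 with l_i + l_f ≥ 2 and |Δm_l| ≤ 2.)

E2

Δl = 0 − 2 = -2; l_i + l_f = 2.
Δm_l = +2.
E1 (Δl = ±1, |Δm_l| ≤ 1): not satisfied.
E2 (Δl = 0,±2, l_i+l_f ≥ 2, |Δm_l| ≤ 2): satisfied.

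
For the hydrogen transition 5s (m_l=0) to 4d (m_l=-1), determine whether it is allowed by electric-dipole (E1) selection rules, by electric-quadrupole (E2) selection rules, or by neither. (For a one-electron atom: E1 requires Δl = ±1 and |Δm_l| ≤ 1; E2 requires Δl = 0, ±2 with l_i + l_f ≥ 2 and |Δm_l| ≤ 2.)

E2

Δl = 2 − 0 = +2; l_i + l_f = 2.
Δm_l = -1.
E1 (Δl = ±1, |Δm_l| ≤ 1): not satisfied.
E2 (Δl = 0,±2, l_i+l_f ≥ 2, |Δm_l| ≤ 2): satisfied.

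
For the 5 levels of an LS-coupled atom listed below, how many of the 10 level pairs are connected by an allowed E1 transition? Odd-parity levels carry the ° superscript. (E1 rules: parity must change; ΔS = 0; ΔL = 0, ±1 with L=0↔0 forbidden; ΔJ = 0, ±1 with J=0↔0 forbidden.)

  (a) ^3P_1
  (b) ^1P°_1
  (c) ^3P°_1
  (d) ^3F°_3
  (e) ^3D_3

2

(a)–(b): forbidden (ΔS).
(a)–(c): allowed.
(a)–(d): forbidden (ΔL, ΔJ).
(a)–(e): forbidden (parity, ΔJ).
(b)–(c): forbidden (parity, ΔS).
(b)–(d): forbidden (parity, ΔS, ΔL, ΔJ).
(b)–(e): forbidden (ΔS, ΔJ).
(c)–(d): forbidden (parity, ΔL, ΔJ).
(c)–(e): forbidden (ΔJ).
(d)–(e): allowed.
Allowed pairs: 2 of 10.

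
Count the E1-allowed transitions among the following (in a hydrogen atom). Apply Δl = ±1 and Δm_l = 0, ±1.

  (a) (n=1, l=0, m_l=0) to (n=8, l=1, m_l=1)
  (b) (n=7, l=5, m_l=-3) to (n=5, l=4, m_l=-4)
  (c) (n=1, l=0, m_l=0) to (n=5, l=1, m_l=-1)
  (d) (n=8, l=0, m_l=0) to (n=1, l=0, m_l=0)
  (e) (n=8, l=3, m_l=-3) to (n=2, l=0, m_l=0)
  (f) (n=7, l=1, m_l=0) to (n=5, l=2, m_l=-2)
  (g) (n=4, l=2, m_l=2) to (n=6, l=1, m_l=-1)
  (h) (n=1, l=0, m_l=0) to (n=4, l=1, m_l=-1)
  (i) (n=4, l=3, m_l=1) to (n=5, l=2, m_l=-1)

(a) allowed
(b) allowed
(c) allowed
(d) forbidden — Δl = +0 (E1 requires Δl = ±1)
(e) forbidden — Δl = -3 (E1 requires Δl = ±1); Δm_l = +3 (E1 requires Δm_l = 0, ±1)
(f) forbidden — Δm_l = -2 (E1 requires Δm_l = 0, ±1)
(g) forbidden — Δm_l = -3 (E1 requires Δm_l = 0, ±1)
(h) allowed
(i) forbidden — Δm_l = -2 (E1 requires Δm_l = 0, ±1)
Total allowed: 4 of 9.

4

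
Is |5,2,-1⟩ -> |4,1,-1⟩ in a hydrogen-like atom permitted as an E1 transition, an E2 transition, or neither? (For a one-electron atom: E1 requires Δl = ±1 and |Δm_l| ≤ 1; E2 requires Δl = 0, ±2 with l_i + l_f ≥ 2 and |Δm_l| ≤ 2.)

E1

Δl = 1 − 2 = -1; l_i + l_f = 3.
Δm_l = +0.
E1 (Δl = ±1, |Δm_l| ≤ 1): satisfied.
E2 (Δl = 0,±2, l_i+l_f ≥ 2, |Δm_l| ≤ 2): not satisfied.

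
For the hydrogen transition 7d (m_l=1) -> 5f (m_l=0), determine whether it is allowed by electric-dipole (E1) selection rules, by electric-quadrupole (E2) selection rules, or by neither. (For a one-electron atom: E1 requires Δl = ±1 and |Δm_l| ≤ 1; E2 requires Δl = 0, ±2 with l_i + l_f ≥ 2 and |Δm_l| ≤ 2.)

E1

Δl = 3 − 2 = +1; l_i + l_f = 5.
Δm_l = -1.
E1 (Δl = ±1, |Δm_l| ≤ 1): satisfied.
E2 (Δl = 0,±2, l_i+l_f ≥ 2, |Δm_l| ≤ 2): not satisfied.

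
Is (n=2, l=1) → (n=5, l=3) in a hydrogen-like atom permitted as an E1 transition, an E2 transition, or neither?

Δl = 3 − 1 = +2; l_i + l_f = 4.
E1 (Δl = ±1): not satisfied.
E2 (Δl = 0,±2, l_i+l_f ≥ 2): satisfied.

E2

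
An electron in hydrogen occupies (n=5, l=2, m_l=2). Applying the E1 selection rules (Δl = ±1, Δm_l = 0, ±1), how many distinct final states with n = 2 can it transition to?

E1 requires Δl = ±1, so l_f ∈ {1, 3}; with 0 ≤ l_f ≤ n_f−1 = 1, the allowed l_f values are {1}.
For l_f = 1: m_f ∈ {m_i−1, m_i, m_i+1} ∩ [−1, 1] = {1} → 1 state.
Total: 1.

1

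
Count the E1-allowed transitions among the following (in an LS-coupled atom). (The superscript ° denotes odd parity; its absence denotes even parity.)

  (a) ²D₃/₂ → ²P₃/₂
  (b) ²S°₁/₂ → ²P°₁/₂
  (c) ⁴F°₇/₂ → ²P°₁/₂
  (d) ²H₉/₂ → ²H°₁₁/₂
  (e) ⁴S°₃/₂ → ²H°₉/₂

(a) forbidden (parity fails)
(b) forbidden (parity fails)
(c) forbidden (parity, ΔS, ΔL, ΔJ fail)
(d) allowed
(e) forbidden (parity, ΔS, ΔL, ΔJ fail)
Total allowed: 1 of 5.

1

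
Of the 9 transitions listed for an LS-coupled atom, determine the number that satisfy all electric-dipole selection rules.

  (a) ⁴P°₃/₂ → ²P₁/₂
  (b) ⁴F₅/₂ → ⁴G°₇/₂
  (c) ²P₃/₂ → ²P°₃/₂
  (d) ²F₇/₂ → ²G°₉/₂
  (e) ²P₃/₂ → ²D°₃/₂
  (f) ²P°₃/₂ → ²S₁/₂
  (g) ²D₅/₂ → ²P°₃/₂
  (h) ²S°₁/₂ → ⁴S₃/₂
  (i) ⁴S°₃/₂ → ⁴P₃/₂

(a) forbidden (ΔS fails)
(b) allowed
(c) allowed
(d) allowed
(e) allowed
(f) allowed
(g) allowed
(h) forbidden (ΔS, ΔL fail)
(i) allowed
Total allowed: 7 of 9.

7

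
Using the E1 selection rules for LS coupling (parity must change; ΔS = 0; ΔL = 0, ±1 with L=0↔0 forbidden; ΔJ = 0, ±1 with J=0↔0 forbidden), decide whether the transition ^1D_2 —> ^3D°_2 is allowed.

forbidden

Reading off the term symbols: S 0→1, L 2→2, J 2→2, parity even→odd.
Parity must change: even → odd — ok.
ΔL = 0, ±1 (not L=0↔0): L: 2 → 2, ΔL = +0 — ok.
ΔJ = 0, ±1 (not J=0↔0): J: 2 → 2, ΔJ = +0 — ok.
ΔS = 0: S: 0 → 1 — fails.
Rule(s) violated: ΔS.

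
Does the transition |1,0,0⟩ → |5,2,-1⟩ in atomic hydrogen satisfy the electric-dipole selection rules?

forbidden

Initial l = 0, final l = 2, so Δl = +2. E1 requires Δl = ±1: violated.
m_l: 0 → -1 (Δm_l = -1). |Δm_l| ≤ 1 satisfied.
The transition is electric-dipole forbidden.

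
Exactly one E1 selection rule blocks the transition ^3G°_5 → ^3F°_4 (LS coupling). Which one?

Parity must change: odd → odd — fails.
ΔS = 0: S: 1 → 1 — passes.
ΔL = 0, ±1 (not L=0↔0): L: 4 → 3, ΔL = -1 — passes.
ΔJ = 0, ±1 (not J=0↔0): J: 5 → 4, ΔJ = -1 — passes.

parity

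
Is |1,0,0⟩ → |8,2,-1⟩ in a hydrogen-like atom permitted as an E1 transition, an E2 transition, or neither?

E2

Δl = 2 − 0 = +2; l_i + l_f = 2.
Δm_l = -1.
E1 (Δl = ±1, |Δm_l| ≤ 1): not satisfied.
E2 (Δl = 0,±2, l_i+l_f ≥ 2, |Δm_l| ≤ 2): satisfied.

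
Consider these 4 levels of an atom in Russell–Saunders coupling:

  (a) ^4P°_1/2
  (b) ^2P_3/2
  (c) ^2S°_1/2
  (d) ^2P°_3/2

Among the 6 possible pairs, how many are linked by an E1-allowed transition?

2

(a)–(b): forbidden (ΔS).
(a)–(c): forbidden (parity, ΔS).
(a)–(d): forbidden (parity, ΔS).
(b)–(c): allowed.
(b)–(d): allowed.
(c)–(d): forbidden (parity).
Allowed pairs: 2 of 6.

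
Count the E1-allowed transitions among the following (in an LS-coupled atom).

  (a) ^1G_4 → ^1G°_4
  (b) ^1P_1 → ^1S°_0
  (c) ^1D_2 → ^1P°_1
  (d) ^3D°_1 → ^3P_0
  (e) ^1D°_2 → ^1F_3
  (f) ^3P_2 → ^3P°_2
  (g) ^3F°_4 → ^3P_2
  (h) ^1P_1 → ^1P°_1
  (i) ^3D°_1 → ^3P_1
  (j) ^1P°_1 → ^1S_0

(a) allowed
(b) allowed
(c) allowed
(d) allowed
(e) allowed
(f) allowed
(g) forbidden (ΔL, ΔJ fail)
(h) allowed
(i) allowed
(j) allowed
Total allowed: 9 of 10.

9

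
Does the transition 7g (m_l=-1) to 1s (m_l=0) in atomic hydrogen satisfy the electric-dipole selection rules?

forbidden

Initial l = 4, final l = 0, so Δl = -4. E1 requires Δl = ±1: violated.
m_l: -1 → 0 (Δm_l = +1). |Δm_l| ≤ 1 satisfied.
The transition is electric-dipole forbidden.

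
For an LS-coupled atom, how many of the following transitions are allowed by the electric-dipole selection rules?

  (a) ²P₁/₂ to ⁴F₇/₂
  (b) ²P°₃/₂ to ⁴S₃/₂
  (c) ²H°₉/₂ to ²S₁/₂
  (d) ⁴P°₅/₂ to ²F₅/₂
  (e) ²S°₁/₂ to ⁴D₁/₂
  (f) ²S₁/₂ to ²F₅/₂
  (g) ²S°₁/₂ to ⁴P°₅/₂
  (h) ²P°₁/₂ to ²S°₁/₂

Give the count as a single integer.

0

(a) forbidden (parity, ΔS, ΔL, ΔJ fail)
(b) forbidden (ΔS fails)
(c) forbidden (ΔL, ΔJ fail)
(d) forbidden (ΔS, ΔL fail)
(e) forbidden (ΔS, ΔL fail)
(f) forbidden (parity, ΔL, ΔJ fail)
(g) forbidden (parity, ΔS, ΔJ fail)
(h) forbidden (parity fails)
Total allowed: 0 of 8.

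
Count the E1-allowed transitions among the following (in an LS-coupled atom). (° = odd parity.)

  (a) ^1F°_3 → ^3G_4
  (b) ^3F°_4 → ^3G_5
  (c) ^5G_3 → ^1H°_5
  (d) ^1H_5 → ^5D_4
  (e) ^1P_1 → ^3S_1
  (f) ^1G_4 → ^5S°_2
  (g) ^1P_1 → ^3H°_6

(a) forbidden (ΔS fails)
(b) allowed
(c) forbidden (ΔS, ΔJ fail)
(d) forbidden (parity, ΔS, ΔL fail)
(e) forbidden (parity, ΔS fail)
(f) forbidden (ΔS, ΔL, ΔJ fail)
(g) forbidden (ΔS, ΔL, ΔJ fail)
Total allowed: 1 of 7.

1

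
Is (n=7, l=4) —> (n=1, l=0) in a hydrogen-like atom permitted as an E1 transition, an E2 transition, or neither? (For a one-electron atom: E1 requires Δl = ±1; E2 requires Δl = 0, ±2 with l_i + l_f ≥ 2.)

neither

Δl = 0 − 4 = -4; l_i + l_f = 4.
E1 (Δl = ±1): not satisfied.
E2 (Δl = 0,±2, l_i+l_f ≥ 2): not satisfied.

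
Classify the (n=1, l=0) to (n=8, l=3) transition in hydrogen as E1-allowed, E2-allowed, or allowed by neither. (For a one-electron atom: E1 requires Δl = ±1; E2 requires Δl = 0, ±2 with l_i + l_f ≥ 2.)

Δl = 3 − 0 = +3; l_i + l_f = 3.
E1 (Δl = ±1): not satisfied.
E2 (Δl = 0,±2, l_i+l_f ≥ 2): not satisfied.

neither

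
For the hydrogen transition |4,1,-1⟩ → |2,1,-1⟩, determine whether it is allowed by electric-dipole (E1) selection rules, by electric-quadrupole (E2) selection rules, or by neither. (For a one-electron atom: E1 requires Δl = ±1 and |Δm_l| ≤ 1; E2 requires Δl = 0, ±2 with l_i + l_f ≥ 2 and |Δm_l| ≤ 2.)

Δl = 1 − 1 = +0; l_i + l_f = 2.
Δm_l = +0.
E1 (Δl = ±1, |Δm_l| ≤ 1): not satisfied.
E2 (Δl = 0,±2, l_i+l_f ≥ 2, |Δm_l| ≤ 2): satisfied.

E2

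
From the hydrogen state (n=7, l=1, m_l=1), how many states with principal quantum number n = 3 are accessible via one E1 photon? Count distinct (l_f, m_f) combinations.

4

E1 requires Δl = ±1, so l_f ∈ {0, 2}; with 0 ≤ l_f ≤ n_f−1 = 2, the allowed l_f values are {0, 2}.
For l_f = 0: m_f ∈ {m_i−1, m_i, m_i+1} ∩ [−0, 0] = {0} → 1 state.
For l_f = 2: m_f ∈ {m_i−1, m_i, m_i+1} ∩ [−2, 2] = {0, 1, 2} → 3 states.
Total: 4.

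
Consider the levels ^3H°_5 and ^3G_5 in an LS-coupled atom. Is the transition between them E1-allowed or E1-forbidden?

allowed

Parity must change: odd → even — ok.
ΔS = 0: S: 1 → 1 — ok.
ΔL = 0, ±1 (not L=0↔0): L: 5 → 4, ΔL = -1 — ok.
ΔJ = 0, ±1 (not J=0↔0): J: 5 → 5, ΔJ = +0 — ok.
All four E1 rules are satisfied.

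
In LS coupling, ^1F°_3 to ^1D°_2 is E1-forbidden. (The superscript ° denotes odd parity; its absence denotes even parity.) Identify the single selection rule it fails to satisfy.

Initial level: S=0, L=3, J=3, parity odd. Final level: S=0, L=2, J=2, parity odd.
Parity must change: odd → odd — fails.
ΔS = 0: S: 0 → 0 — ok.
ΔL = 0, ±1 (not L=0↔0): L: 3 → 2, ΔL = -1 — ok.
ΔJ = 0, ±1 (not J=0↔0): J: 3 → 2, ΔJ = -1 — ok.

parity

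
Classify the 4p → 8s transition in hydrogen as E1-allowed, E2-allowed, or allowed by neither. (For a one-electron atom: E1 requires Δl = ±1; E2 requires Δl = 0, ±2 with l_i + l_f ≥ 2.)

Δl = 0 − 1 = -1; l_i + l_f = 1.
E1 (Δl = ±1): satisfied.
E2 (Δl = 0,±2, l_i+l_f ≥ 2): not satisfied.

E1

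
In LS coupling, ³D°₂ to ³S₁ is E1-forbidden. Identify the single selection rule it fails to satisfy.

the ΔL = 0, ±1 rule

Reading off the term symbols: S 1→1, L 2→0, J 2→1, parity odd→even.
Parity must change: odd → even — ok.
ΔS = 0: S: 1 → 1 — ok.
ΔL = 0, ±1 (not L=0↔0): L: 2 → 0, ΔL = -2 — fails.
ΔJ = 0, ±1 (not J=0↔0): J: 2 → 1, ΔJ = -1 — ok.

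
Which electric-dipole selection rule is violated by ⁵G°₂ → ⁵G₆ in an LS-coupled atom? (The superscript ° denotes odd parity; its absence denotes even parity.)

Reading off the term symbols: S 2→2, L 4→4, J 2→6, parity odd→even.
Parity must change: odd → even — ok.
ΔS = 0: S: 2 → 2 — ok.
ΔL = 0, ±1 (not L=0↔0): L: 4 → 4, ΔL = +0 — ok.
ΔJ = 0, ±1 (not J=0↔0): J: 2 → 6, ΔJ = +4 — fails.

the ΔJ = 0, ±1 rule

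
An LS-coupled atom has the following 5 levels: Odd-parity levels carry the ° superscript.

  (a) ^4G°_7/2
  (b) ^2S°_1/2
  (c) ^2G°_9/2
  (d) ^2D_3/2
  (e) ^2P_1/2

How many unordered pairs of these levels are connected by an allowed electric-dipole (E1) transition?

1

(a)–(b): forbidden (parity, ΔS, ΔL, ΔJ).
(a)–(c): forbidden (parity, ΔS).
(a)–(d): forbidden (ΔS, ΔL, ΔJ).
(a)–(e): forbidden (ΔS, ΔL, ΔJ).
(b)–(c): forbidden (parity, ΔL, ΔJ).
(b)–(d): forbidden (ΔL).
(b)–(e): allowed.
(c)–(d): forbidden (ΔL, ΔJ).
(c)–(e): forbidden (ΔL, ΔJ).
(d)–(e): forbidden (parity).
Allowed pairs: 1 of 10.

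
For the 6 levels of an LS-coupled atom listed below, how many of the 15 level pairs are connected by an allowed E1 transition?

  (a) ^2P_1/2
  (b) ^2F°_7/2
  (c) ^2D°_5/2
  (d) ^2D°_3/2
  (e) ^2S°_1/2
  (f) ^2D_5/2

5

(a)–(b): forbidden (ΔL, ΔJ).
(a)–(c): forbidden (ΔJ).
(a)–(d): allowed.
(a)–(e): allowed.
(a)–(f): forbidden (parity, ΔJ).
(b)–(c): forbidden (parity).
(b)–(d): forbidden (parity, ΔJ).
(b)–(e): forbidden (parity, ΔL, ΔJ).
(b)–(f): allowed.
(c)–(d): forbidden (parity).
(c)–(e): forbidden (parity, ΔL, ΔJ).
(c)–(f): allowed.
(d)–(e): forbidden (parity, ΔL).
(d)–(f): allowed.
(e)–(f): forbidden (ΔL, ΔJ).
Allowed pairs: 5 of 15.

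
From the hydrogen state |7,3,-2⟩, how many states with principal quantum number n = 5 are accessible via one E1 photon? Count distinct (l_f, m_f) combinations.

5

E1 requires Δl = ±1, so l_f ∈ {2, 4}; with 0 ≤ l_f ≤ n_f−1 = 4, the allowed l_f values are {2, 4}.
For l_f = 2: m_f ∈ {m_i−1, m_i, m_i+1} ∩ [−2, 2] = {-2, -1} → 2 states.
For l_f = 4: m_f ∈ {m_i−1, m_i, m_i+1} ∩ [−4, 4] = {-3, -2, -1} → 3 states.
Total: 5.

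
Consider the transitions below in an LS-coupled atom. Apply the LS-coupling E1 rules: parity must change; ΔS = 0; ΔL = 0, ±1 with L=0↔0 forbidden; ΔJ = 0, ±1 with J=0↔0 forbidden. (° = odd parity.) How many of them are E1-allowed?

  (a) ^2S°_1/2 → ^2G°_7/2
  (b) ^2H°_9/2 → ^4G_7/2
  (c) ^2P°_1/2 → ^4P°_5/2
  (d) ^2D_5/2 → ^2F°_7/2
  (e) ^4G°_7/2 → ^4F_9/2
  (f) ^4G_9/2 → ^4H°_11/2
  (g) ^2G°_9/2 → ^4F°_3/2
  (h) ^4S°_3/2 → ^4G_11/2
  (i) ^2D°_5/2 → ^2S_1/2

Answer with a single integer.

3

(a) forbidden (parity, ΔL, ΔJ fail)
(b) forbidden (ΔS fails)
(c) forbidden (parity, ΔS, ΔJ fail)
(d) allowed
(e) allowed
(f) allowed
(g) forbidden (parity, ΔS, ΔJ fail)
(h) forbidden (ΔL, ΔJ fail)
(i) forbidden (ΔL, ΔJ fail)
Total allowed: 3 of 9.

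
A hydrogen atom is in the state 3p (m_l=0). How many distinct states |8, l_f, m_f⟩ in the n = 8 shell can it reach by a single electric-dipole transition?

E1 requires Δl = ±1, so l_f ∈ {0, 2}; with 0 ≤ l_f ≤ n_f−1 = 7, the allowed l_f values are {0, 2}.
For l_f = 0: m_f ∈ {m_i−1, m_i, m_i+1} ∩ [−0, 0] = {0} → 1 state.
For l_f = 2: m_f ∈ {m_i−1, m_i, m_i+1} ∩ [−2, 2] = {-1, 0, 1} → 3 states.
Total: 4.

4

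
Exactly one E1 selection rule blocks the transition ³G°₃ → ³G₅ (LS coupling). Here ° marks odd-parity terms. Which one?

the ΔJ = 0, ±1 rule

Reading off the term symbols: S 1→1, L 4→4, J 3→5, parity odd→even.
Parity must change: odd → even — passes.
ΔS = 0: S: 1 → 1 — passes.
ΔL = 0, ±1 (not L=0↔0): L: 4 → 4, ΔL = +0 — passes.
ΔJ = 0, ±1 (not J=0↔0): J: 3 → 5, ΔJ = +2 — fails.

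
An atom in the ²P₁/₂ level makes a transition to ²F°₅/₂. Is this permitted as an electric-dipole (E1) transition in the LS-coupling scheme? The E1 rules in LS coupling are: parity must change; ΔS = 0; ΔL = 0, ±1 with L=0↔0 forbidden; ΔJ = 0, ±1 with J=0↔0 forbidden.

Parity must change: even → odd — passes.
ΔS = 0: S: 1/2 → 1/2 — passes.
ΔL = 0, ±1 (not L=0↔0): L: 1 → 3, ΔL = +2 — fails.
ΔJ = 0, ±1 (not J=0↔0): J: 1/2 → 5/2, ΔJ = +2 — fails.
Rule(s) violated: ΔL, ΔJ.

forbidden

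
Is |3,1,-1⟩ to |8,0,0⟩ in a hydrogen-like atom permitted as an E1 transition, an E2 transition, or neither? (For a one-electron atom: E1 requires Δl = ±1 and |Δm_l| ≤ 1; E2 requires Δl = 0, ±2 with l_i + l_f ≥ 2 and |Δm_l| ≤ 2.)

Δl = 0 − 1 = -1; l_i + l_f = 1.
Δm_l = +1.
E1 (Δl = ±1, |Δm_l| ≤ 1): satisfied.
E2 (Δl = 0,±2, l_i+l_f ≥ 2, |Δm_l| ≤ 2): not satisfied.

E1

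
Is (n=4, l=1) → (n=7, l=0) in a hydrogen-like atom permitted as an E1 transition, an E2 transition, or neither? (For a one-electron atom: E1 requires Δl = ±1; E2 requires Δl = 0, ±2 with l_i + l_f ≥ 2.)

Δl = 0 − 1 = -1; l_i + l_f = 1.
E1 (Δl = ±1): satisfied.
E2 (Δl = 0,±2, l_i+l_f ≥ 2): not satisfied.

E1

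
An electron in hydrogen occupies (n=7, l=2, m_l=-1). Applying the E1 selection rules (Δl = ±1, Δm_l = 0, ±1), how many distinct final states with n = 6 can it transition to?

5

E1 requires Δl = ±1, so l_f ∈ {1, 3}; with 0 ≤ l_f ≤ n_f−1 = 5, the allowed l_f values are {1, 3}.
For l_f = 1: m_f ∈ {m_i−1, m_i, m_i+1} ∩ [−1, 1] = {-1, 0} → 2 states.
For l_f = 3: m_f ∈ {m_i−1, m_i, m_i+1} ∩ [−3, 3] = {-2, -1, 0} → 3 states.
Total: 5.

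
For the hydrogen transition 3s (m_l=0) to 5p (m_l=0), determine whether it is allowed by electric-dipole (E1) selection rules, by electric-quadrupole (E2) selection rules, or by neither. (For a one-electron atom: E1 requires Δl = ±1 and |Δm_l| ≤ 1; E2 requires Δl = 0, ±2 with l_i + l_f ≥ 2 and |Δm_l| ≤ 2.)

E1

Δl = 1 − 0 = +1; l_i + l_f = 1.
Δm_l = +0.
E1 (Δl = ±1, |Δm_l| ≤ 1): satisfied.
E2 (Δl = 0,±2, l_i+l_f ≥ 2, |Δm_l| ≤ 2): not satisfied.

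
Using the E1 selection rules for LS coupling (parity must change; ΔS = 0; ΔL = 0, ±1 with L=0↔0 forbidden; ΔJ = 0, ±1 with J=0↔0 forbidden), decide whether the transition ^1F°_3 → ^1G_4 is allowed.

allowed

Reading off the term symbols: S 0→0, L 3→4, J 3→4, parity odd→even.
ΔJ = 0, ±1 (not J=0↔0): J: 3 → 4, ΔJ = +1 — passes.
ΔS = 0: S: 0 → 0 — passes.
ΔL = 0, ±1 (not L=0↔0): L: 3 → 4, ΔL = +1 — passes.
Parity must change: odd → even — passes.
All four E1 rules are satisfied.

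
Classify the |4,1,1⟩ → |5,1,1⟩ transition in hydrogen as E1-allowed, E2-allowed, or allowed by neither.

Δl = 1 − 1 = +0; l_i + l_f = 2.
Δm_l = +0.
E1 (Δl = ±1, |Δm_l| ≤ 1): not satisfied.
E2 (Δl = 0,±2, l_i+l_f ≥ 2, |Δm_l| ≤ 2): satisfied.

E2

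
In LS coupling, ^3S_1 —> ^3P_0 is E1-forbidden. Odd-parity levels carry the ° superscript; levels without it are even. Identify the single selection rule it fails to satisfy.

Reading off the term symbols: S 1→1, L 0→1, J 1→0, parity even→even.
Parity must change: even → even — fails.
ΔS = 0: S: 1 → 1 — ok.
ΔL = 0, ±1 (not L=0↔0): L: 0 → 1, ΔL = +1 — ok.
ΔJ = 0, ±1 (not J=0↔0): J: 1 → 0, ΔJ = -1 — ok.

parity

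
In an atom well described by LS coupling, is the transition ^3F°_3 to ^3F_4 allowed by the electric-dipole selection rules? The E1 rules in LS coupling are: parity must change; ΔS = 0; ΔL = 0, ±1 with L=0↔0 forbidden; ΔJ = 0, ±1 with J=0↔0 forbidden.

allowed

Initial level: S=1, L=3, J=3, parity odd. Final level: S=1, L=3, J=4, parity even.
Parity must change: odd → even — ✓.
ΔS = 0: S: 1 → 1 — ✓.
ΔL = 0, ±1 (not L=0↔0): L: 3 → 3, ΔL = +0 — ✓.
ΔJ = 0, ±1 (not J=0↔0): J: 3 → 4, ΔJ = +1 — ✓.
All four E1 rules are satisfied.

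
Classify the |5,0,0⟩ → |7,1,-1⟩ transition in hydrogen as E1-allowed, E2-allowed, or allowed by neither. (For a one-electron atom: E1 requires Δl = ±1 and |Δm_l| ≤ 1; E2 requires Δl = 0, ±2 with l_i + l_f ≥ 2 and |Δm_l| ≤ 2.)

E1

Δl = 1 − 0 = +1; l_i + l_f = 1.
Δm_l = -1.
E1 (Δl = ±1, |Δm_l| ≤ 1): satisfied.
E2 (Δl = 0,±2, l_i+l_f ≥ 2, |Δm_l| ≤ 2): not satisfied.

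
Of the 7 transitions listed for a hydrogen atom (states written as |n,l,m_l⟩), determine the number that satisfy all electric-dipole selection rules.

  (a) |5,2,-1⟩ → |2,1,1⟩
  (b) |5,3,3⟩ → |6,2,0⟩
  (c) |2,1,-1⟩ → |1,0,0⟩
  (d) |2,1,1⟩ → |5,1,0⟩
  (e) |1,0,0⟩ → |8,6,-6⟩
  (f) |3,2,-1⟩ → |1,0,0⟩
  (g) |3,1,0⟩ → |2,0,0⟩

2

(a) forbidden — Δm_l = +2 (E1 requires Δm_l = 0, ±1)
(b) forbidden — Δm_l = -3 (E1 requires Δm_l = 0, ±1)
(c) allowed
(d) forbidden — Δl = +0 (E1 requires Δl = ±1)
(e) forbidden — Δl = +6 (E1 requires Δl = ±1); Δm_l = -6 (E1 requires Δm_l = 0, ±1)
(f) forbidden — Δl = -2 (E1 requires Δl = ±1)
(g) allowed
Total allowed: 2 of 7.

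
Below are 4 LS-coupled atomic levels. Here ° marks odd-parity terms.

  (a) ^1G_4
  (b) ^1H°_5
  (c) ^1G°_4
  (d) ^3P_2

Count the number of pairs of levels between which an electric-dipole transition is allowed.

2

(a)–(b): allowed.
(a)–(c): allowed.
(a)–(d): forbidden (parity, ΔS, ΔL, ΔJ).
(b)–(c): forbidden (parity).
(b)–(d): forbidden (ΔS, ΔL, ΔJ).
(c)–(d): forbidden (ΔS, ΔL, ΔJ).
Allowed pairs: 2 of 6.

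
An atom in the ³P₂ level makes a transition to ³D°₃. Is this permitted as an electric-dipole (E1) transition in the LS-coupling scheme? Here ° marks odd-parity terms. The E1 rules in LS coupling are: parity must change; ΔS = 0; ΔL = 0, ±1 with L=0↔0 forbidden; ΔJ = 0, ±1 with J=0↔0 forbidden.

Parity must change: even → odd — ✓.
ΔS = 0: S: 1 → 1 — ✓.
ΔL = 0, ±1 (not L=0↔0): L: 1 → 2, ΔL = +1 — ✓.
ΔJ = 0, ±1 (not J=0↔0): J: 2 → 3, ΔJ = +1 — ✓.
All four E1 rules are satisfied.

allowed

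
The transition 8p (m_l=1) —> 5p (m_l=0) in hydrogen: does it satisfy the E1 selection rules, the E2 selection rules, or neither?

E2

Δl = 1 − 1 = +0; l_i + l_f = 2.
Δm_l = -1.
E1 (Δl = ±1, |Δm_l| ≤ 1): not satisfied.
E2 (Δl = 0,±2, l_i+l_f ≥ 2, |Δm_l| ≤ 2): satisfied.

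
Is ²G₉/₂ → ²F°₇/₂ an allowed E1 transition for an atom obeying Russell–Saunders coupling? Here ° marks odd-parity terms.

allowed

Reading off the term symbols: S 1/2→1/2, L 4→3, J 9/2→7/2, parity even→odd.
ΔL = 0, ±1 (not L=0↔0): L: 4 → 3, ΔL = -1 — passes.
ΔJ = 0, ±1 (not J=0↔0): J: 9/2 → 7/2, ΔJ = -1 — passes.
ΔS = 0: S: 1/2 → 1/2 — passes.
Parity must change: even → odd — passes.
All four E1 rules are satisfied.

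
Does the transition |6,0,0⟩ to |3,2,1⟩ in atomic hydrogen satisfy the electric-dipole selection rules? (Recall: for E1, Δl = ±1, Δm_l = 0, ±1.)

forbidden

l: 0 → 2 (Δl = +2). Δl = ±1 fails.
m_l: 0 → 1 (Δm_l = +1). |Δm_l| ≤ 1 passes.
The transition is electric-dipole forbidden.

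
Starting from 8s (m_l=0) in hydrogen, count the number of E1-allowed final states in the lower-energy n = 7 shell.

3

E1 requires Δl = ±1, so l_f ∈ {-1, 1}; with 0 ≤ l_f ≤ n_f−1 = 6, the allowed l_f values are {1}.
For l_f = 1: m_f ∈ {m_i−1, m_i, m_i+1} ∩ [−1, 1] = {-1, 0, 1} → 3 states.
Total: 3.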